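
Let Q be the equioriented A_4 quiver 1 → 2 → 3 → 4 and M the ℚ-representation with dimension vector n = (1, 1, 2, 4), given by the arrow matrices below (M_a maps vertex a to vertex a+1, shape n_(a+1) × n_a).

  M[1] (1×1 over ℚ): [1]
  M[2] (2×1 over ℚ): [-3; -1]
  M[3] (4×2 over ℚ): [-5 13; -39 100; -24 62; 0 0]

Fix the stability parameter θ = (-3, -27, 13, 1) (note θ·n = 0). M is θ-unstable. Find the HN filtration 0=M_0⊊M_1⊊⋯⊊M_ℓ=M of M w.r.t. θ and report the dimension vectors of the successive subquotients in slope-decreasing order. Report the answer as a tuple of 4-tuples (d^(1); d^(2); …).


Interval decomposition of M: I[1,4], I[3,4], I[4,4]^2.
HN type (ℓ=3): μ^(1)=7; μ^(2)=1; μ^(3)=-15

((0, 0, 2, 2); (0, 0, 0, 2); (1, 1, 0, 0))


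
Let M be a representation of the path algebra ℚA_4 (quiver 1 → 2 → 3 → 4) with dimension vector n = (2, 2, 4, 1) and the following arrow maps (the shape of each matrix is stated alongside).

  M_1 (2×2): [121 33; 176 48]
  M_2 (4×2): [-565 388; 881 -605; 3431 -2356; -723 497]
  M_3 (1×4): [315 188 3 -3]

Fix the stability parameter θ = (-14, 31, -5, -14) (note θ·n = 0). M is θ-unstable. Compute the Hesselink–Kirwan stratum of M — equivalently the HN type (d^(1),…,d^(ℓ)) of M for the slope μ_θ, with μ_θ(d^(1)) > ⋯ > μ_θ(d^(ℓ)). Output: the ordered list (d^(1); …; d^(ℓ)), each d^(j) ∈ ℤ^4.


Interval decomposition of M: I[1,1], I[1,4], I[2,3], I[3,3]^2.
HN type (ℓ=4): μ^(1)=13; μ^(2)=4; μ^(3)=-5; μ^(4)=-14

((0, 1, 1, 0); (0, 1, 1, 1); (0, 0, 2, 0); (2, 0, 0, 0))


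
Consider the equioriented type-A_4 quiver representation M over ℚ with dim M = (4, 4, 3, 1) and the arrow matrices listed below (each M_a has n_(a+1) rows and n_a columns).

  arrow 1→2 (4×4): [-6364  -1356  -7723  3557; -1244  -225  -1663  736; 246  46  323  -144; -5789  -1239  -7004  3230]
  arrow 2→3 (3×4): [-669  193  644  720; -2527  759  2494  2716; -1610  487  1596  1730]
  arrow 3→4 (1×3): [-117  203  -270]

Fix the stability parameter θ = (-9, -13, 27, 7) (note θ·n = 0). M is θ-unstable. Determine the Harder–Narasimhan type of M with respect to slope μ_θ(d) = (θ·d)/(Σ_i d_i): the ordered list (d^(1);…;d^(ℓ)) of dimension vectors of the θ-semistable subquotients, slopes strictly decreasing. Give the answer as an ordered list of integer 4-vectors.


Via rank(M_{q-1}∘⋯∘M_p): M ≅ I[1,2], I[1,3]^2, I[1,4].
μ_θ-semistable layers: μ^(1)=27; μ^(2)=17; μ^(3)=-11

((0, 0, 2, 0); (0, 0, 1, 1); (4, 4, 0, 0))


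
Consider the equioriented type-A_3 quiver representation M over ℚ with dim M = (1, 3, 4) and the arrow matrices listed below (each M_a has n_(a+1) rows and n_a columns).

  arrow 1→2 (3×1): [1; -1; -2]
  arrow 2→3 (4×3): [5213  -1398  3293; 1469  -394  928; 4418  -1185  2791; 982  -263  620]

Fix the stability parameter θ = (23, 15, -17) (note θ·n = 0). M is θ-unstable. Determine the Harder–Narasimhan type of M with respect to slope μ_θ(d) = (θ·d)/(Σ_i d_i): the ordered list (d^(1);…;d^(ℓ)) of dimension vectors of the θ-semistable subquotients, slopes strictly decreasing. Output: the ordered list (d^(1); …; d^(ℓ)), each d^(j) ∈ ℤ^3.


Via rank(M_{q-1}∘⋯∘M_p): M ≅ I[1,3], I[2,3]^2, I[3,3].
μ_θ-semistable layers: μ^(1)=7; μ^(2)=-1; μ^(3)=-17

((1, 1, 1); (0, 2, 2); (0, 0, 1))


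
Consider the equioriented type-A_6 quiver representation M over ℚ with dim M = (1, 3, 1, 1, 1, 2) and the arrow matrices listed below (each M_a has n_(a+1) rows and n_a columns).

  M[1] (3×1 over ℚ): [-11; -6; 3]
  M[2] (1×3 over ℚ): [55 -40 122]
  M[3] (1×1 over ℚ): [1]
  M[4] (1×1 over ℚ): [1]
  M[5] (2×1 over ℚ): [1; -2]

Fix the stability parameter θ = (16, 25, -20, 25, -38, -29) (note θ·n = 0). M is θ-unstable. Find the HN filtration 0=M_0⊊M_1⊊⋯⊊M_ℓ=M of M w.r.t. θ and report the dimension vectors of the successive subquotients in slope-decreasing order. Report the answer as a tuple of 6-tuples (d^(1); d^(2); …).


Interval decomposition of M: I[1,6], I[2,2]^2, I[6,6].
HN type (ℓ=3): μ^(1)=25; μ^(2)=-7/2; μ^(3)=-29

((0, 2, 0, 0, 0, 0); (1, 1, 1, 1, 1, 1); (0, 0, 0, 0, 0, 1))


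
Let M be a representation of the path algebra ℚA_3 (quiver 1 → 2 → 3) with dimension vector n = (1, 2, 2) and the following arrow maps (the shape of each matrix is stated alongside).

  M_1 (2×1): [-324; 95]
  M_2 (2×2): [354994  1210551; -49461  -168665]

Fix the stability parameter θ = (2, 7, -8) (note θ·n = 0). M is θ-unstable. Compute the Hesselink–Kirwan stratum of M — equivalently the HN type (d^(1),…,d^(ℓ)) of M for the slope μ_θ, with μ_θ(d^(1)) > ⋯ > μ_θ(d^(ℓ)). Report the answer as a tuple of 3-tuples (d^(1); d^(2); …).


Interval decomposition of M: I[1,3], I[2,3].
HN type (ℓ=2): μ^(1)=1/3; μ^(2)=-1/2

((1, 1, 1); (0, 1, 1))


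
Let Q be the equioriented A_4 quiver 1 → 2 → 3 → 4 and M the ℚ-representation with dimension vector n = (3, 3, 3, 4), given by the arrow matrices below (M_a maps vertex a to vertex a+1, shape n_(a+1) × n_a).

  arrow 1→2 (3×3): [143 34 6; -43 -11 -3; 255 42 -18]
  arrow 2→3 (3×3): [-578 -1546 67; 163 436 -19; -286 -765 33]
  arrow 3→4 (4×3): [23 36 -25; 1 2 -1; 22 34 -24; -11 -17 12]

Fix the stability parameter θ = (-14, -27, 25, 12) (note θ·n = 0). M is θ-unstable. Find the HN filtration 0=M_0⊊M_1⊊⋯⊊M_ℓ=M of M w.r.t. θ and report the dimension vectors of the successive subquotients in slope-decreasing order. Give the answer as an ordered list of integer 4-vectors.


Barcode: M ≅ I[1,1], I[1,4]^2, I[2,3], I[4,4]^2. HN layers by μ_θ (6 steps, strictly decreasing):
  μ^(1)=25; μ^(2)=37/2; μ^(3)=12; μ^(4)=-14; μ^(5)=-41/2; μ^(6)=-27

((0, 0, 1, 0); (0, 0, 2, 2); (0, 0, 0, 2); (1, 0, 0, 0); (2, 2, 0, 0); (0, 1, 0, 0))


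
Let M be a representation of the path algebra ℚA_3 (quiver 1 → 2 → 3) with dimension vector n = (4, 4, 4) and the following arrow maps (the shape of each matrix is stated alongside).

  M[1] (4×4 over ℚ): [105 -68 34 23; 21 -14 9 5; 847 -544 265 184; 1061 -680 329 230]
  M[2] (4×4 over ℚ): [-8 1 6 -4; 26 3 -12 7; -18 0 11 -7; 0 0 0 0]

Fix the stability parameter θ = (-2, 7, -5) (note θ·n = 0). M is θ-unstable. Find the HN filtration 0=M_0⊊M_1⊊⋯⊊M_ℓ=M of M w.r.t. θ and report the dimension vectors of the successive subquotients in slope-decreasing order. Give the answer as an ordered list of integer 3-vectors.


Via rank(M_{q-1}∘⋯∘M_p): M ≅ I[1,1], I[1,2], I[1,3]^2, I[2,3], I[3,3].
μ_θ-semistable layers: μ^(1)=7; μ^(2)=1; μ^(3)=-2; μ^(4)=-5

((0, 1, 0); (0, 3, 3); (4, 0, 0); (0, 0, 1))


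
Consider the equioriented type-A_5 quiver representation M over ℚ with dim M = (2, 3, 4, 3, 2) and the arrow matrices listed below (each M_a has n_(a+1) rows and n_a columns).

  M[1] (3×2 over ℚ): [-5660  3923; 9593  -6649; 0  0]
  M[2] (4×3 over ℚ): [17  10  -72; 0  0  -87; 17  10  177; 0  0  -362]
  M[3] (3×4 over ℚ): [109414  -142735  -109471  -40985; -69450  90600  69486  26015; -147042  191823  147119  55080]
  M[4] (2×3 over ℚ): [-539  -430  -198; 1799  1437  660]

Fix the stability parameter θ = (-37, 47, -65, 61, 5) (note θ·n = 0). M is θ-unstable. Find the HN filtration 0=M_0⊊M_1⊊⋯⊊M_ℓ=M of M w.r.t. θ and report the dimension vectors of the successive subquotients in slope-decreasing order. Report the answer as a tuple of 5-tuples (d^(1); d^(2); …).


Barcode: M ≅ I[1,2], I[1,5], I[2,5], I[3,3], I[3,4]. HN layers by μ_θ (6 steps, strictly decreasing):
  μ^(1)=61; μ^(2)=47; μ^(3)=33; μ^(4)=-9; μ^(5)=-37; μ^(6)=-65

((0, 0, 0, 1, 0); (0, 1, 0, 0, 0); (0, 0, 0, 2, 2); (0, 2, 2, 0, 0); (2, 0, 0, 0, 0); (0, 0, 2, 0, 0))


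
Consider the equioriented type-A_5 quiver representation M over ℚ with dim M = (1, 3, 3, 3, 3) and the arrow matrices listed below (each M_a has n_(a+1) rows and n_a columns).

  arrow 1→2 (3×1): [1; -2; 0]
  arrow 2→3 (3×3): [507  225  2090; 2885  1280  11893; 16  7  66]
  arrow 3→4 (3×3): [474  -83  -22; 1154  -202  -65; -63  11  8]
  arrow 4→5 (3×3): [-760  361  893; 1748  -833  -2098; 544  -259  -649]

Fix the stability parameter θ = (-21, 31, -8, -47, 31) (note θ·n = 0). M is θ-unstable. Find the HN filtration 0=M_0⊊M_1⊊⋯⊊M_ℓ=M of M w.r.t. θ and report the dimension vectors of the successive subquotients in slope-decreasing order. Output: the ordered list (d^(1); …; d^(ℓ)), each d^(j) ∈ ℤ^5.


Interval decomposition of M: I[1,5], I[2,4], I[2,5], I[5,5].
HN type (ℓ=3): μ^(1)=31; μ^(2)=-8; μ^(3)=-21

((0, 0, 0, 0, 3); (0, 3, 3, 3, 0); (1, 0, 0, 0, 0))


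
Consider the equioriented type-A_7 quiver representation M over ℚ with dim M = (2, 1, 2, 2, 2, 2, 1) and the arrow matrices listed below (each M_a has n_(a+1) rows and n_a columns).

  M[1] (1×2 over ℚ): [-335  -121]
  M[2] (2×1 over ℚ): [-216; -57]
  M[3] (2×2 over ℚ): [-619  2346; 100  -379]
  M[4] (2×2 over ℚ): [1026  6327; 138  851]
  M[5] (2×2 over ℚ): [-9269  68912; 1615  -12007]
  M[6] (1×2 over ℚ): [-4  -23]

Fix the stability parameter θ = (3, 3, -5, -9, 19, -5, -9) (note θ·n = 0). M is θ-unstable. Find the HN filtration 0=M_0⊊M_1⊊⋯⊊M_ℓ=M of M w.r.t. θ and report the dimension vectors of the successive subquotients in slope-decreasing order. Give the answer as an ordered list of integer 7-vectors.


Interval decomposition of M: I[1,1], I[1,6], I[3,4], I[5,7].
HN type (ℓ=5): μ^(1)=7; μ^(2)=3; μ^(3)=5/3; μ^(4)=-2; μ^(5)=-7

((0, 0, 0, 0, 1, 1, 0); (1, 0, 0, 0, 0, 0, 0); (0, 0, 0, 0, 1, 1, 1); (1, 1, 1, 1, 0, 0, 0); (0, 0, 1, 1, 0, 0, 0))


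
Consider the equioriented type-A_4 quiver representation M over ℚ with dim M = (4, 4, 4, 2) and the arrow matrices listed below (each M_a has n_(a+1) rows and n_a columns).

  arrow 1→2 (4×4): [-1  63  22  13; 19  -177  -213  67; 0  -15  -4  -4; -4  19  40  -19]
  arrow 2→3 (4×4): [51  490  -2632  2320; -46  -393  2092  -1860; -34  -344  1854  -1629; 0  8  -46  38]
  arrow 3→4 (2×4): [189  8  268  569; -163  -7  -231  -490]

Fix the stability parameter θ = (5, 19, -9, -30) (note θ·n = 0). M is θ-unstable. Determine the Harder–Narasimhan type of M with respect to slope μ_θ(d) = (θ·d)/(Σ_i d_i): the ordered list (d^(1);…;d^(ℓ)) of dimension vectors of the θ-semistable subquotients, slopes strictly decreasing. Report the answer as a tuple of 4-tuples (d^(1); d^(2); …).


Interval decomposition of M: I[1,3]^2, I[1,4]^2.
HN type (ℓ=2): μ^(1)=5; μ^(2)=-15/4

((2, 2, 2, 0); (2, 2, 2, 2))


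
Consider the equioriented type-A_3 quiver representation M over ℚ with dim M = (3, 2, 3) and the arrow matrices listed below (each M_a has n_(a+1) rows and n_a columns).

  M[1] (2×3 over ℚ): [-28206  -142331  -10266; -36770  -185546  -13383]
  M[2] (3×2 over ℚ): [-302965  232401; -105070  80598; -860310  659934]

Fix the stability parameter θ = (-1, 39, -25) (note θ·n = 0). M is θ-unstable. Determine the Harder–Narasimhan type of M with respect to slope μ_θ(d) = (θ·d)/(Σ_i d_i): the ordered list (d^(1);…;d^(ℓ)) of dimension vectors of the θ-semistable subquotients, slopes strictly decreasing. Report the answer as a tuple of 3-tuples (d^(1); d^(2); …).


Interval decomposition of M: I[1,1], I[1,2], I[1,3], I[3,3]^2.
HN type (ℓ=4): μ^(1)=39; μ^(2)=7; μ^(3)=-1; μ^(4)=-25

((0, 1, 0); (0, 1, 1); (3, 0, 0); (0, 0, 2))


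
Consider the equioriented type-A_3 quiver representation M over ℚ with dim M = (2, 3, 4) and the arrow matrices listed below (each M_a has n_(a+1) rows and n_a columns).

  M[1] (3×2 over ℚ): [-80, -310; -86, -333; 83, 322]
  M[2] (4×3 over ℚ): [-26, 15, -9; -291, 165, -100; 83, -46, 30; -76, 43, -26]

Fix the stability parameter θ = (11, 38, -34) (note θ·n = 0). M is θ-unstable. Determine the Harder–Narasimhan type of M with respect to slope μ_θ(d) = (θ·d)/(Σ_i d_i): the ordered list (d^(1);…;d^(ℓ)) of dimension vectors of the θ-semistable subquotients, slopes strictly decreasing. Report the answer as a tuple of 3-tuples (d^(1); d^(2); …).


Interval decomposition of M: I[1,3]^2, I[2,3], I[3,3].
HN type (ℓ=3): μ^(1)=5; μ^(2)=2; μ^(3)=-34

((2, 2, 2); (0, 1, 1); (0, 0, 1))


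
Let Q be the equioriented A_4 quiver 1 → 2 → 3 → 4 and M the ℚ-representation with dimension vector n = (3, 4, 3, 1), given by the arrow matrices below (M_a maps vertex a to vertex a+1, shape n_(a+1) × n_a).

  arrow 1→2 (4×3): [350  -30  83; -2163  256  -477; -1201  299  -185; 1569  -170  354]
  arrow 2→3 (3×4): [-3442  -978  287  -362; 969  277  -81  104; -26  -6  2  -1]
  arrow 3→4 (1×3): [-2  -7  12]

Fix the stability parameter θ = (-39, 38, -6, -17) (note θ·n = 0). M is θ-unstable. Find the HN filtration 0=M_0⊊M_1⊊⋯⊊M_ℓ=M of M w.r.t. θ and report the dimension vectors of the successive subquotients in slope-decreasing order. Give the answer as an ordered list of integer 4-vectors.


Via rank(M_{q-1}∘⋯∘M_p): M ≅ I[1,2], I[1,3], I[1,4], I[2,3].
μ_θ-semistable layers: μ^(1)=38; μ^(2)=16; μ^(3)=5; μ^(4)=-39

((0, 1, 0, 0); (0, 2, 2, 0); (0, 1, 1, 1); (3, 0, 0, 0))


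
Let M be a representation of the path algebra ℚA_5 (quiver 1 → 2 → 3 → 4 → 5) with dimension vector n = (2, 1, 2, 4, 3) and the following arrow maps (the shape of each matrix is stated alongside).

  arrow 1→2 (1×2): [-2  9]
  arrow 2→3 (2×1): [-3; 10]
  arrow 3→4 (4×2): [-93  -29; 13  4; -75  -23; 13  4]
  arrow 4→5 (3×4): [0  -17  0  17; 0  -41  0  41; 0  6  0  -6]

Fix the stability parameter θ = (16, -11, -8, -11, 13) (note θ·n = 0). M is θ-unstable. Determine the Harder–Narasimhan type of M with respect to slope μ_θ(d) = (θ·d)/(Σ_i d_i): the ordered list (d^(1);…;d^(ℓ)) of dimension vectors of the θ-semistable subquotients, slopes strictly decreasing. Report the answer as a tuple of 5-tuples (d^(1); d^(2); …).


Interval decomposition of M: I[1,1], I[1,4], I[3,4], I[4,4], I[4,5], I[5,5]^2.
HN type (ℓ=5): μ^(1)=16; μ^(2)=13; μ^(3)=-7/2; μ^(4)=-19/2; μ^(5)=-11

((1, 0, 0, 0, 0); (0, 0, 0, 0, 3); (1, 1, 1, 1, 0); (0, 0, 1, 1, 0); (0, 0, 0, 2, 0))


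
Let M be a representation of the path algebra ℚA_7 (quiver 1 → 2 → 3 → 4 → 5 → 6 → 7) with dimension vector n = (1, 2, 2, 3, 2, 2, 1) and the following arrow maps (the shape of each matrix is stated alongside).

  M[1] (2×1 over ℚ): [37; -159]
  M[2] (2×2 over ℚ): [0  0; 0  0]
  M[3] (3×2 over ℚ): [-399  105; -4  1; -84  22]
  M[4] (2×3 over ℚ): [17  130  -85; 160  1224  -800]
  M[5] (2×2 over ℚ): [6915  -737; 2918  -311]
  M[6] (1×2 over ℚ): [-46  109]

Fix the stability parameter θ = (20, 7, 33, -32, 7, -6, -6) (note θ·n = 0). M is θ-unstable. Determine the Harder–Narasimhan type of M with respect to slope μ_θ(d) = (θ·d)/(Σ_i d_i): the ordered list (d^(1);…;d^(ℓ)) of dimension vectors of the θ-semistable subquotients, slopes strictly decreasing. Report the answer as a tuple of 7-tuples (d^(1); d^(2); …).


Via rank(M_{q-1}∘⋯∘M_p): M ≅ I[1,2], I[2,2], I[3,6], I[3,7], I[4,4].
μ_θ-semistable layers: μ^(1)=27/2; μ^(2)=7; μ^(3)=1/2; μ^(4)=-4/5; μ^(5)=-32

((1, 1, 0, 0, 0, 0, 0); (0, 1, 0, 0, 0, 0, 0); (0, 0, 1, 1, 1, 1, 0); (0, 0, 1, 1, 1, 1, 1); (0, 0, 0, 1, 0, 0, 0))


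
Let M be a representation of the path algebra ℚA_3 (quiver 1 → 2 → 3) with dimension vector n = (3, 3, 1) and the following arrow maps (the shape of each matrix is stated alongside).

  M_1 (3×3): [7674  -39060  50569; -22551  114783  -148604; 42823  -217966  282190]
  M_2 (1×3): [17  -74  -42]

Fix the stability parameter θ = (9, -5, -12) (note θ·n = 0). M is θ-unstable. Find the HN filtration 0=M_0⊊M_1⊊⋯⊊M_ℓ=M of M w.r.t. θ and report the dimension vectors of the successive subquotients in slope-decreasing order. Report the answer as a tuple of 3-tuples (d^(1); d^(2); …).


Interval decomposition of M: I[1,2]^2, I[1,3].
HN type (ℓ=2): μ^(1)=2; μ^(2)=-8/3

((2, 2, 0); (1, 1, 1))


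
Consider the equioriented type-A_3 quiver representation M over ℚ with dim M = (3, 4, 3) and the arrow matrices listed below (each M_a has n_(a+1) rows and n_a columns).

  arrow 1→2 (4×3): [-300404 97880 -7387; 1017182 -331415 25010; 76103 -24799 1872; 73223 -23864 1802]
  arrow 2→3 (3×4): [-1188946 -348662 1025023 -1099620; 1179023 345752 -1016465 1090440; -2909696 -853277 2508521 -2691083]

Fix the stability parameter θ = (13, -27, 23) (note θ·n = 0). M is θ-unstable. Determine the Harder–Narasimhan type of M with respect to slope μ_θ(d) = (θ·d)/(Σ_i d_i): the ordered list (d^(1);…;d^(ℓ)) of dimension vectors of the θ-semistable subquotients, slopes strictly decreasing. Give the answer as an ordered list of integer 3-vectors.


Interval decomposition of M: I[1,2], I[1,3]^2, I[2,3].
HN type (ℓ=3): μ^(1)=23; μ^(2)=-7; μ^(3)=-27

((0, 0, 3); (3, 3, 0); (0, 1, 0))


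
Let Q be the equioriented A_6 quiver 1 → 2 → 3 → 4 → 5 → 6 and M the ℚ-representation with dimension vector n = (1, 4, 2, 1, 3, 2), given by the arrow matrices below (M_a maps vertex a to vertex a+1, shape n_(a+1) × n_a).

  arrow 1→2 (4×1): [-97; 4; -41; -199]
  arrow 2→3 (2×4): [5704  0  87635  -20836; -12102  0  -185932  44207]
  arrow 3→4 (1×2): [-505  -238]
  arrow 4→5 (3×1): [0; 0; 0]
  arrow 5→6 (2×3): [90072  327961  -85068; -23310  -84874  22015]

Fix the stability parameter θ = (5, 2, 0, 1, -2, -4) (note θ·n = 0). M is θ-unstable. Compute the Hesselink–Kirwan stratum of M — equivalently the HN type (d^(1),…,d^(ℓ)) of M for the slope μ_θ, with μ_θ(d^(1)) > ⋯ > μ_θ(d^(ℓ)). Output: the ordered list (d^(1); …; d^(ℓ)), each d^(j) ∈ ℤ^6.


Interval decomposition of M: I[1,4], I[2,2]^2, I[2,3], I[5,5], I[5,6]^2.
HN type (ℓ=4): μ^(1)=2; μ^(2)=1; μ^(3)=-2; μ^(4)=-3

((1, 3, 1, 1, 0, 0); (0, 1, 1, 0, 0, 0); (0, 0, 0, 0, 1, 0); (0, 0, 0, 0, 2, 2))


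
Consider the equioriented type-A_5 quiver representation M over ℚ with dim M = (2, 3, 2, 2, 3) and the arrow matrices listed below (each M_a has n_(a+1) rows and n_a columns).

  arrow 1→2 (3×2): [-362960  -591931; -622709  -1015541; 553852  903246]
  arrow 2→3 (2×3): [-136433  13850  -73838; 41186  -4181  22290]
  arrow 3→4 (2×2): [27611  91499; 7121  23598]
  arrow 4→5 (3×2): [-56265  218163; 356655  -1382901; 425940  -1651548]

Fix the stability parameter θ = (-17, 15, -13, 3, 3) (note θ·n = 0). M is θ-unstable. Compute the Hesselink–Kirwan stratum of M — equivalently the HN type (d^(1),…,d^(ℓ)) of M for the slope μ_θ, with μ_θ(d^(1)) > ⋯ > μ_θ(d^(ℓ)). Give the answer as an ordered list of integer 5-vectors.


Barcode: M ≅ I[1,4], I[1,5], I[2,2], I[5,5]^2. HN layers by μ_θ (4 steps, strictly decreasing):
  μ^(1)=15; μ^(2)=3; μ^(3)=1; μ^(4)=-17

((0, 1, 0, 0, 0); (0, 0, 0, 2, 3); (0, 2, 2, 0, 0); (2, 0, 0, 0, 0))


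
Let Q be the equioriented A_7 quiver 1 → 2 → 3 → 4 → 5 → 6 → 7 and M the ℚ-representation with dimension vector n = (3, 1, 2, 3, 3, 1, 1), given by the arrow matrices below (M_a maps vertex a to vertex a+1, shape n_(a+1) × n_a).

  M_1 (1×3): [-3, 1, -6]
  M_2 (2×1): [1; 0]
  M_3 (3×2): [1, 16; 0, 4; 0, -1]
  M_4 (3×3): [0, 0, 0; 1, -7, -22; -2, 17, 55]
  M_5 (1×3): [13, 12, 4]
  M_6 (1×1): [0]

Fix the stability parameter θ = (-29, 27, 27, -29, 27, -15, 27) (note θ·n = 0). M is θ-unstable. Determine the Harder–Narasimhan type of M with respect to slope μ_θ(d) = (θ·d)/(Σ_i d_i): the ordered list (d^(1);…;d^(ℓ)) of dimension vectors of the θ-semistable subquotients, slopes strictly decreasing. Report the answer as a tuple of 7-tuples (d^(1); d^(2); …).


Interval decomposition of M: I[1,1]^2, I[1,6], I[3,5], I[4,4], I[5,5], I[7,7].
HN type (ℓ=4): μ^(1)=27; μ^(2)=37/5; μ^(3)=-1; μ^(4)=-29

((0, 0, 0, 0, 2, 0, 1); (0, 1, 1, 1, 1, 1, 0); (0, 0, 1, 1, 0, 0, 0); (3, 0, 0, 1, 0, 0, 0))


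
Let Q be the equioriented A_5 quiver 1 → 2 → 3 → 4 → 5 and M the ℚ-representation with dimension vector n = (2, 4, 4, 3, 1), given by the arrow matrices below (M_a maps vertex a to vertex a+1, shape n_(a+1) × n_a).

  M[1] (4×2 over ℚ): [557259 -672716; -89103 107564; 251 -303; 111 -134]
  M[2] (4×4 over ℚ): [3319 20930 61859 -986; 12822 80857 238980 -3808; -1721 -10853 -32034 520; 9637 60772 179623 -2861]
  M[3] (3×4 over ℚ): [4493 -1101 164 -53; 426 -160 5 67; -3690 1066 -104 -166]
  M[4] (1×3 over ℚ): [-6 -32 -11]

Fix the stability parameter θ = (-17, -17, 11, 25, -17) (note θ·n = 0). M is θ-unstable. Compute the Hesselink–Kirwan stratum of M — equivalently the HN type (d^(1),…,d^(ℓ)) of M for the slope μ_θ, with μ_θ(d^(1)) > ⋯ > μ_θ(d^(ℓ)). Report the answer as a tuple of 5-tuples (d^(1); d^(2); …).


Barcode: M ≅ I[1,4]^2, I[2,3]^2, I[4,5]. HN layers by μ_θ (4 steps, strictly decreasing):
  μ^(1)=25; μ^(2)=11; μ^(3)=4; μ^(4)=-17

((0, 0, 0, 2, 0); (0, 0, 4, 0, 0); (0, 0, 0, 1, 1); (2, 4, 0, 0, 0))


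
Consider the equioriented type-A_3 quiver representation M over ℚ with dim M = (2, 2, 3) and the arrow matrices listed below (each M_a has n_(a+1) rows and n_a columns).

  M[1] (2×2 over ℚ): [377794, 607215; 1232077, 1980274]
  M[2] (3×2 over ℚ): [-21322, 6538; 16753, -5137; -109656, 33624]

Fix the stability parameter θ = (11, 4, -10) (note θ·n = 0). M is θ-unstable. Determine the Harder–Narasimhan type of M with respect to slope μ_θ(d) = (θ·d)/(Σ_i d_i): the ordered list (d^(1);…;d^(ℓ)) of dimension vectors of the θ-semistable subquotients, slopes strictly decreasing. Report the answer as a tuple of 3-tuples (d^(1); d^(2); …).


Barcode: M ≅ I[1,2], I[1,3], I[3,3]^2. HN layers by μ_θ (3 steps, strictly decreasing):
  μ^(1)=15/2; μ^(2)=5/3; μ^(3)=-10

((1, 1, 0); (1, 1, 1); (0, 0, 2))


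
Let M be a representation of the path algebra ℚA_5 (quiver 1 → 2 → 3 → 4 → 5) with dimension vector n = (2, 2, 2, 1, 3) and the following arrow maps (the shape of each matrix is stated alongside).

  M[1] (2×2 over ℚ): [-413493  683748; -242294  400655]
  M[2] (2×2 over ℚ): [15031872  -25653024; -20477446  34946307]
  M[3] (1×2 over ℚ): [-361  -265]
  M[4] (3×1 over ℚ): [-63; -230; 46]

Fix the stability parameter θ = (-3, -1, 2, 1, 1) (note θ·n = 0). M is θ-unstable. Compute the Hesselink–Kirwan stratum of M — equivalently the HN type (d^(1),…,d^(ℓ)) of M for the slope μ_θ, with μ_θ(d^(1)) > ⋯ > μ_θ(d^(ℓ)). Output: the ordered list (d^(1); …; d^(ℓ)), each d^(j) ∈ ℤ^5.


Barcode: M ≅ I[1,2], I[1,5], I[3,3], I[5,5]^2. HN layers by μ_θ (5 steps, strictly decreasing):
  μ^(1)=2; μ^(2)=4/3; μ^(3)=1; μ^(4)=-1; μ^(5)=-3

((0, 0, 1, 0, 0); (0, 0, 1, 1, 1); (0, 0, 0, 0, 2); (0, 2, 0, 0, 0); (2, 0, 0, 0, 0))


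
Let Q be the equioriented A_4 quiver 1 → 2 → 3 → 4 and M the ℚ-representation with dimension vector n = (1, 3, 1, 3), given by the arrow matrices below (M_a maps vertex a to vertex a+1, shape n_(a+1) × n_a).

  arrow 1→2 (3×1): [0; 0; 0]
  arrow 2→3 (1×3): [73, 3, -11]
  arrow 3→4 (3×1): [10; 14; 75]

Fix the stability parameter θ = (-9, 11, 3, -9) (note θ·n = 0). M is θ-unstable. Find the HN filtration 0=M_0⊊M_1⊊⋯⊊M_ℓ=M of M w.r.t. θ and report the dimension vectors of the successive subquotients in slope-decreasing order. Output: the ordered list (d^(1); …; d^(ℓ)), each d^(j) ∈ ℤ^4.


Via rank(M_{q-1}∘⋯∘M_p): M ≅ I[1,1], I[2,2]^2, I[2,4], I[4,4]^2.
μ_θ-semistable layers: μ^(1)=11; μ^(2)=5/3; μ^(3)=-9

((0, 2, 0, 0); (0, 1, 1, 1); (1, 0, 0, 2))


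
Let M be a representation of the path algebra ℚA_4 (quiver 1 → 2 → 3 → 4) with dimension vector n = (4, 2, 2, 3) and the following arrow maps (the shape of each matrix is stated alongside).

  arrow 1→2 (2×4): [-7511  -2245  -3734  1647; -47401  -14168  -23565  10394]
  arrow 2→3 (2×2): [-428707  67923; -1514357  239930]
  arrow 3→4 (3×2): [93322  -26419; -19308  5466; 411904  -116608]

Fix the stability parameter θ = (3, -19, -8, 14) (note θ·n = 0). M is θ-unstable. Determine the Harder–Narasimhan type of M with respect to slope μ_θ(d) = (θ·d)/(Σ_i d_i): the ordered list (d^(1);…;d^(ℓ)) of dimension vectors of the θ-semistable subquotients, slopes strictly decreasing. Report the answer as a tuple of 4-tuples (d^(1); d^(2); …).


Barcode: M ≅ I[1,1]^2, I[1,3], I[1,4], I[4,4]^2. HN layers by μ_θ (3 steps, strictly decreasing):
  μ^(1)=14; μ^(2)=3; μ^(3)=-8

((0, 0, 0, 3); (2, 0, 0, 0); (2, 2, 2, 0))


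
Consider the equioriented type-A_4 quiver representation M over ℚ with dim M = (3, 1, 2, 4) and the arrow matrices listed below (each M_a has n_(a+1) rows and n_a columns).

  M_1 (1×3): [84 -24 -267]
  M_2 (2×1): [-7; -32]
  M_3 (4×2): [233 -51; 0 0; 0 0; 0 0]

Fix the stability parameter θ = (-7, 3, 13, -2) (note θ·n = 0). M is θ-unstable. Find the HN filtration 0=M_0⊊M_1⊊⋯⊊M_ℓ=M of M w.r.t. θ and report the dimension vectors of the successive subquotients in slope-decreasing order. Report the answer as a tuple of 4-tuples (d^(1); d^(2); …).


Via rank(M_{q-1}∘⋯∘M_p): M ≅ I[1,1]^2, I[1,4], I[3,3], I[4,4]^3.
μ_θ-semistable layers: μ^(1)=13; μ^(2)=11/2; μ^(3)=3; μ^(4)=-2; μ^(5)=-7

((0, 0, 1, 0); (0, 0, 1, 1); (0, 1, 0, 0); (0, 0, 0, 3); (3, 0, 0, 0))


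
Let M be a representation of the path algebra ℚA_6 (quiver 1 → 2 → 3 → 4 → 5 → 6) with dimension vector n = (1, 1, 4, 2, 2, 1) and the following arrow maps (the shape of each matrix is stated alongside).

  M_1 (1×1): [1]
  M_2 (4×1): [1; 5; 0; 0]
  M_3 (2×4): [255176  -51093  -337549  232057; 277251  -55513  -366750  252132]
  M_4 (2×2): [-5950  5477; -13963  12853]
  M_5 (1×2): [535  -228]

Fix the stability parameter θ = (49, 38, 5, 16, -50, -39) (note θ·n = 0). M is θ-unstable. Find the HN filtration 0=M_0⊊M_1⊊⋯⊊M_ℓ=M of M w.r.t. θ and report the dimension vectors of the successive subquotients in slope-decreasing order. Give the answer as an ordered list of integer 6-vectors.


Via rank(M_{q-1}∘⋯∘M_p): M ≅ I[1,5], I[3,3]^2, I[3,6].
μ_θ-semistable layers: μ^(1)=58/5; μ^(2)=5; μ^(3)=-17

((1, 1, 1, 1, 1, 0); (0, 0, 2, 0, 0, 0); (0, 0, 1, 1, 1, 1))


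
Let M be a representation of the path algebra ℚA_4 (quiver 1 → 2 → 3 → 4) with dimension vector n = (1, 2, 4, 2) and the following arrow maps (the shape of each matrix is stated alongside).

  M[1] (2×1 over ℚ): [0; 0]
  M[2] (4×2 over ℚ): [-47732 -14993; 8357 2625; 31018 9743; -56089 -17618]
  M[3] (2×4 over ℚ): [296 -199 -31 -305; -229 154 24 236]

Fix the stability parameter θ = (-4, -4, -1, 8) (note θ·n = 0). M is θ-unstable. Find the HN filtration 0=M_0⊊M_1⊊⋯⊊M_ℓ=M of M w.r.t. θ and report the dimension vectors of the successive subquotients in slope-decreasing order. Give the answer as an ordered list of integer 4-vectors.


Interval decomposition of M: I[1,1], I[2,4]^2, I[3,3]^2.
HN type (ℓ=3): μ^(1)=8; μ^(2)=-1; μ^(3)=-4

((0, 0, 0, 2); (0, 0, 4, 0); (1, 2, 0, 0))


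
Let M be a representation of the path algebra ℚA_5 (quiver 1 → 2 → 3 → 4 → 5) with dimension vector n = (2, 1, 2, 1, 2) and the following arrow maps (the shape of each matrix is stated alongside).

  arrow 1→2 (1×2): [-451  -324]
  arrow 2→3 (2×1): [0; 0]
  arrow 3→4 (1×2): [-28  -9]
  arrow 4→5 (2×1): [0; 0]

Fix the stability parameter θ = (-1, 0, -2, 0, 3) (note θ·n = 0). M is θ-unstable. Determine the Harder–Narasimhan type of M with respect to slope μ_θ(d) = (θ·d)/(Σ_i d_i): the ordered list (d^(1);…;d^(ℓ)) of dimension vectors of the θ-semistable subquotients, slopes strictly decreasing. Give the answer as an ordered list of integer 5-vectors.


Interval decomposition of M: I[1,1], I[1,2], I[3,3], I[3,4], I[5,5]^2.
HN type (ℓ=4): μ^(1)=3; μ^(2)=0; μ^(3)=-1; μ^(4)=-2

((0, 0, 0, 0, 2); (0, 1, 0, 1, 0); (2, 0, 0, 0, 0); (0, 0, 2, 0, 0))


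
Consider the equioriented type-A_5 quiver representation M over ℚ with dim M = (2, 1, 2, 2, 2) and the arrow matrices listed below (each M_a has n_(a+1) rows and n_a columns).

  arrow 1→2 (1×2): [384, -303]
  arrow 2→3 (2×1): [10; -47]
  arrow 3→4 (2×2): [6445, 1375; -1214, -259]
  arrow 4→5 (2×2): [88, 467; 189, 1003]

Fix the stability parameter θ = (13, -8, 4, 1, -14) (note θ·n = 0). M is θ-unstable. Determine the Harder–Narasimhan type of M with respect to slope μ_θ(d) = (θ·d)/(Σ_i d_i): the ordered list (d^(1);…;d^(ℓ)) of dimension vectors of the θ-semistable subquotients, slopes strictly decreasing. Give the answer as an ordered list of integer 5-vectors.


Via rank(M_{q-1}∘⋯∘M_p): M ≅ I[1,1], I[1,5], I[3,5].
μ_θ-semistable layers: μ^(1)=13; μ^(2)=-4/5; μ^(3)=-3

((1, 0, 0, 0, 0); (1, 1, 1, 1, 1); (0, 0, 1, 1, 1))


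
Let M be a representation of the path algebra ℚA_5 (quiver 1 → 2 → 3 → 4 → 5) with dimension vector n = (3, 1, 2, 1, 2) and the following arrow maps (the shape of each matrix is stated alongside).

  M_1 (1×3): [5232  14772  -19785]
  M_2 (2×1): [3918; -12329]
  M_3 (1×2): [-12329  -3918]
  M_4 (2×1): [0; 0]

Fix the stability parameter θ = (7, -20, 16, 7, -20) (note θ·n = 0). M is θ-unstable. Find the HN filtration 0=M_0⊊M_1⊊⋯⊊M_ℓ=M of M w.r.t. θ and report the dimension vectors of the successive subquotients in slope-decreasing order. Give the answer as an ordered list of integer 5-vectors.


Via rank(M_{q-1}∘⋯∘M_p): M ≅ I[1,1]^2, I[1,3], I[3,4], I[5,5]^2.
μ_θ-semistable layers: μ^(1)=16; μ^(2)=23/2; μ^(3)=7; μ^(4)=-13/2; μ^(5)=-20

((0, 0, 1, 0, 0); (0, 0, 1, 1, 0); (2, 0, 0, 0, 0); (1, 1, 0, 0, 0); (0, 0, 0, 0, 2))


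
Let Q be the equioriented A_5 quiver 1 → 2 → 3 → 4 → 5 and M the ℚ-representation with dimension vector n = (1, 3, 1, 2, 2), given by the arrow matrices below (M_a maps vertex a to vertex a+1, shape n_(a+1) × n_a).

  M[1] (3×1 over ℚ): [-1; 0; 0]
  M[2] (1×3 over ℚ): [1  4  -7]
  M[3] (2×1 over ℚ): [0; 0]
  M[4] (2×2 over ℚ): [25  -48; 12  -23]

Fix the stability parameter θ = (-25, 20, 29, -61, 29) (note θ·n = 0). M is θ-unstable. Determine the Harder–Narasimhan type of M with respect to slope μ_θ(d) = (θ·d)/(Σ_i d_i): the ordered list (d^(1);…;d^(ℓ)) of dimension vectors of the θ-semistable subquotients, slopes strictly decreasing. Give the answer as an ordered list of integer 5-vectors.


Interval decomposition of M: I[1,3], I[2,2]^2, I[4,5]^2.
HN type (ℓ=4): μ^(1)=29; μ^(2)=20; μ^(3)=-25; μ^(4)=-61

((0, 0, 1, 0, 2); (0, 3, 0, 0, 0); (1, 0, 0, 0, 0); (0, 0, 0, 2, 0))


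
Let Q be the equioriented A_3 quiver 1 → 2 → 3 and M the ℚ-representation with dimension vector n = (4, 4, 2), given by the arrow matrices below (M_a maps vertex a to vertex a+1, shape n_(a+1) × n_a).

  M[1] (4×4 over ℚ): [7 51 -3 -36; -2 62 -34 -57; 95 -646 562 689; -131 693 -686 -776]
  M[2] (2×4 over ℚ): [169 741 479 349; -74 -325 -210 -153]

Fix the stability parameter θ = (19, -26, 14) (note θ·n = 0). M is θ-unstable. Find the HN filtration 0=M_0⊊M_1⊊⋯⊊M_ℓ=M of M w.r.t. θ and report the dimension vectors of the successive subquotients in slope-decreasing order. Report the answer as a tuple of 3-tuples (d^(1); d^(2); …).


Barcode: M ≅ I[1,2]^2, I[1,3]^2. HN layers by μ_θ (2 steps, strictly decreasing):
  μ^(1)=14; μ^(2)=-7/2

((0, 0, 2); (4, 4, 0))


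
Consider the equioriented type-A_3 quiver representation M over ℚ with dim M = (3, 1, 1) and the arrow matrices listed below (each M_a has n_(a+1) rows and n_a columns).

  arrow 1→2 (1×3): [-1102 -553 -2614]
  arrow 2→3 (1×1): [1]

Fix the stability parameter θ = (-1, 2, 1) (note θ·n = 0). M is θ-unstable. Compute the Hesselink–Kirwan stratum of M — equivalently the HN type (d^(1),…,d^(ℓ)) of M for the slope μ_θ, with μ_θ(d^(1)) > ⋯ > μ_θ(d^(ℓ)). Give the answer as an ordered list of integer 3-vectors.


Interval decomposition of M: I[1,1]^2, I[1,3].
HN type (ℓ=2): μ^(1)=3/2; μ^(2)=-1

((0, 1, 1); (3, 0, 0))


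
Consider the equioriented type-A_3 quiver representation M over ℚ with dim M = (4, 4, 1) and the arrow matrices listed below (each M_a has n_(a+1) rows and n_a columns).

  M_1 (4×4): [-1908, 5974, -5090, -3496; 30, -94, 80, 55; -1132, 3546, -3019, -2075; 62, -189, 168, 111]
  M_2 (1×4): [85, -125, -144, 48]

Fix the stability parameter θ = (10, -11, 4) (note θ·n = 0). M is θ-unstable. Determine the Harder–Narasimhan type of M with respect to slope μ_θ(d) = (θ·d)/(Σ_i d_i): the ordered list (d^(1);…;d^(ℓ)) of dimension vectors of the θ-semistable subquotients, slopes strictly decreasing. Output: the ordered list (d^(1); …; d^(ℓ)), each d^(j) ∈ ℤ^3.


Interval decomposition of M: I[1,1], I[1,2]^2, I[1,3], I[2,2].
HN type (ℓ=4): μ^(1)=10; μ^(2)=4; μ^(3)=-1/2; μ^(4)=-11

((1, 0, 0); (0, 0, 1); (3, 3, 0); (0, 1, 0))


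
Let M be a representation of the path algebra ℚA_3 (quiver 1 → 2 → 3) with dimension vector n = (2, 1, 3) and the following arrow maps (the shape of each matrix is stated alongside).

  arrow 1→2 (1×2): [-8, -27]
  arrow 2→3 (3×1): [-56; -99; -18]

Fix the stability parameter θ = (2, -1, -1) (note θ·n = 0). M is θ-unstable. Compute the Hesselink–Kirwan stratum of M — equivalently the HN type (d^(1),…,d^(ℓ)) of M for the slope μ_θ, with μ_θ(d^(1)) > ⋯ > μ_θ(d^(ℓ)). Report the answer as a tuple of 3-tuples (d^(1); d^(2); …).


Barcode: M ≅ I[1,1], I[1,3], I[3,3]^2. HN layers by μ_θ (3 steps, strictly decreasing):
  μ^(1)=2; μ^(2)=0; μ^(3)=-1

((1, 0, 0); (1, 1, 1); (0, 0, 2))


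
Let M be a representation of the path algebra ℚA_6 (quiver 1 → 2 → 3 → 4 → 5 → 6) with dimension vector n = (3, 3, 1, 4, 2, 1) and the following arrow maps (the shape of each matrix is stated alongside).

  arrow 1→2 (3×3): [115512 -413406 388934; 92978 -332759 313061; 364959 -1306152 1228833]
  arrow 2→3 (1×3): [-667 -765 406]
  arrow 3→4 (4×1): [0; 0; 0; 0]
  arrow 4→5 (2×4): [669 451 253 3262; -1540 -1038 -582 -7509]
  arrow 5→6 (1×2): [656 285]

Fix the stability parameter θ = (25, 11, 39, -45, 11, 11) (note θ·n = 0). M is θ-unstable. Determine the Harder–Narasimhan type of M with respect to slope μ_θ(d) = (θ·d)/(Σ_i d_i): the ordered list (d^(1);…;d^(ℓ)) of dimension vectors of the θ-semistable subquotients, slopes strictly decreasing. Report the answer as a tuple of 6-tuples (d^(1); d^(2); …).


Via rank(M_{q-1}∘⋯∘M_p): M ≅ I[1,1], I[1,2], I[1,3], I[2,2], I[4,4]^2, I[4,5], I[4,6].
μ_θ-semistable layers: μ^(1)=39; μ^(2)=25; μ^(3)=18; μ^(4)=11; μ^(5)=-45

((0, 0, 1, 0, 0, 0); (1, 0, 0, 0, 0, 0); (2, 2, 0, 0, 0, 0); (0, 1, 0, 0, 2, 1); (0, 0, 0, 4, 0, 0))


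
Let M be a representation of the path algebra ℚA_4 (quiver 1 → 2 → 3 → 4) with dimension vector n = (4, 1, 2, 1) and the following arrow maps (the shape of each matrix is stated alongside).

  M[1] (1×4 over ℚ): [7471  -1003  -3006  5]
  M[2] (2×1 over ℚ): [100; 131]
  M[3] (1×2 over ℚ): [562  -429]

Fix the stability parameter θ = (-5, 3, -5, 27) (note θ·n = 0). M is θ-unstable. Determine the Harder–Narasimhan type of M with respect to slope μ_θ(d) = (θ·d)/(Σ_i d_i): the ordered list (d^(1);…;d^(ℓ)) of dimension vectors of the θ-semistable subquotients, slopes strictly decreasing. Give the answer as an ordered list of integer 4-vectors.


Barcode: M ≅ I[1,1]^3, I[1,4], I[3,3]. HN layers by μ_θ (3 steps, strictly decreasing):
  μ^(1)=27; μ^(2)=-1; μ^(3)=-5

((0, 0, 0, 1); (0, 1, 1, 0); (4, 0, 1, 0))


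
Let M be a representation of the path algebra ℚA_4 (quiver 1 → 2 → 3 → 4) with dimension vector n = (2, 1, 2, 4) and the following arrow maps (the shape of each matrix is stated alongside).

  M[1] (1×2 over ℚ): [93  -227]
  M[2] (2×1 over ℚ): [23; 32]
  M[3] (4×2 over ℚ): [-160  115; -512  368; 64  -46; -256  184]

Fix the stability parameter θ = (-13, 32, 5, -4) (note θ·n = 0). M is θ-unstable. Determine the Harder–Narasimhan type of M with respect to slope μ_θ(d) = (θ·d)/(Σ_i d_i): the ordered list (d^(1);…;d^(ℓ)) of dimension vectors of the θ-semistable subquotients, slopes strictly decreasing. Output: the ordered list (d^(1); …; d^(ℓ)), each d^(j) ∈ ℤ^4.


Via rank(M_{q-1}∘⋯∘M_p): M ≅ I[1,1], I[1,3], I[3,4], I[4,4]^3.
μ_θ-semistable layers: μ^(1)=37/2; μ^(2)=1/2; μ^(3)=-4; μ^(4)=-13

((0, 1, 1, 0); (0, 0, 1, 1); (0, 0, 0, 3); (2, 0, 0, 0))


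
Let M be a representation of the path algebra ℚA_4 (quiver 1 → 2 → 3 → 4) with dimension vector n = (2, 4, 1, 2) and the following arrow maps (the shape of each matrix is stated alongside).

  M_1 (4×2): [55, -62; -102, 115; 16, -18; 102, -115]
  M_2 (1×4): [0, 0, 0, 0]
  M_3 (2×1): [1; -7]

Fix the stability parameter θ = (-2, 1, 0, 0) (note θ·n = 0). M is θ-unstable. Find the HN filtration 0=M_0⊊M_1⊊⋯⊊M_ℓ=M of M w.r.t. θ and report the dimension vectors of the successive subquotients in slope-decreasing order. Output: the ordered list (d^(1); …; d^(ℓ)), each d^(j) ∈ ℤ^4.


Interval decomposition of M: I[1,2]^2, I[2,2]^2, I[3,4], I[4,4].
HN type (ℓ=3): μ^(1)=1; μ^(2)=0; μ^(3)=-2

((0, 4, 0, 0); (0, 0, 1, 2); (2, 0, 0, 0))


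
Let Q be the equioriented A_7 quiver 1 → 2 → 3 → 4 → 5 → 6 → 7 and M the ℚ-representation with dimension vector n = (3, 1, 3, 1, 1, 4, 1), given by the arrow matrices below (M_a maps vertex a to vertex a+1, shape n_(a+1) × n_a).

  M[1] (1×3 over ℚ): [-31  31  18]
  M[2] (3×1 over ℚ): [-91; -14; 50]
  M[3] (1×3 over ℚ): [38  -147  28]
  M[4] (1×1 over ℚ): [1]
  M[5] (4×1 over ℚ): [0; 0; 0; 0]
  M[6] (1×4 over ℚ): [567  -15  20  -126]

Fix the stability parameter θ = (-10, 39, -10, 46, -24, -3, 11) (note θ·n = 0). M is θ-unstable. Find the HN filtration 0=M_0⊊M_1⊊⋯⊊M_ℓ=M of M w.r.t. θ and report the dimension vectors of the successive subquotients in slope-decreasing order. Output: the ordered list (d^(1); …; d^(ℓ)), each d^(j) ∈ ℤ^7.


Via rank(M_{q-1}∘⋯∘M_p): M ≅ I[1,1]^2, I[1,3], I[3,3], I[3,5], I[6,6]^3, I[6,7].
μ_θ-semistable layers: μ^(1)=29/2; μ^(2)=11; μ^(3)=-3; μ^(4)=-10

((0, 1, 1, 0, 0, 0, 0); (0, 0, 0, 1, 1, 0, 1); (0, 0, 0, 0, 0, 4, 0); (3, 0, 2, 0, 0, 0, 0))


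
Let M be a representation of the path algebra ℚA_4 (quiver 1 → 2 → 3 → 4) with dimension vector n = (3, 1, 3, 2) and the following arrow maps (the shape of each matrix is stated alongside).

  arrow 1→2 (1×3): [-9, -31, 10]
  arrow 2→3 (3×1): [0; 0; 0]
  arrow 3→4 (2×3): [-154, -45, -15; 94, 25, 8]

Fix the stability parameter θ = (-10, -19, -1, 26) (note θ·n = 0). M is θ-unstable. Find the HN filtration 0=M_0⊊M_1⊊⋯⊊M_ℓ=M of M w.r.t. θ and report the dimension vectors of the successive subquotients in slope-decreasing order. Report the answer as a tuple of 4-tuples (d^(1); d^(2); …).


Via rank(M_{q-1}∘⋯∘M_p): M ≅ I[1,1]^2, I[1,2], I[3,3], I[3,4]^2.
μ_θ-semistable layers: μ^(1)=26; μ^(2)=-1; μ^(3)=-10; μ^(4)=-29/2

((0, 0, 0, 2); (0, 0, 3, 0); (2, 0, 0, 0); (1, 1, 0, 0))


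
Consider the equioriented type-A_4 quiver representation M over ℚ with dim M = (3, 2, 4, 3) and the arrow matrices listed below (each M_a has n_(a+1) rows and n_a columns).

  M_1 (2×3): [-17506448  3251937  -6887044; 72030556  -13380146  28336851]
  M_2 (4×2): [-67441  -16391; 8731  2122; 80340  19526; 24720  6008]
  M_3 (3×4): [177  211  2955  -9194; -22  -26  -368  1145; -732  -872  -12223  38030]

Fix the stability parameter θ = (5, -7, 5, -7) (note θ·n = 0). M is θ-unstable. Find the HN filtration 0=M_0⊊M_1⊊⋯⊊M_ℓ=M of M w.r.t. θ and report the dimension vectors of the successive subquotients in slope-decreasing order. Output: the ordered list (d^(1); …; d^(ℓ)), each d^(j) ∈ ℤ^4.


Via rank(M_{q-1}∘⋯∘M_p): M ≅ I[1,1], I[1,3], I[1,4], I[3,4]^2.
μ_θ-semistable layers: μ^(1)=5; μ^(2)=-1

((1, 0, 1, 0); (2, 2, 3, 3))
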